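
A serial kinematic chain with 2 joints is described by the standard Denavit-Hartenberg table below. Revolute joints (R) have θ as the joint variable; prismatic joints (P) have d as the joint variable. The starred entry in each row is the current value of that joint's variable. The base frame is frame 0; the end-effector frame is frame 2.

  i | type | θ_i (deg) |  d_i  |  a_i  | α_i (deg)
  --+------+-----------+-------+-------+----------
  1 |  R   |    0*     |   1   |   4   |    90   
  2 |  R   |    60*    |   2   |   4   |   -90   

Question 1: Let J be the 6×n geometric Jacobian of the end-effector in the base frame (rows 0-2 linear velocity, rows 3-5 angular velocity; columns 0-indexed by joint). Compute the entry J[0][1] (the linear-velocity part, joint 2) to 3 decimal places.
-3.464

axis z_1 = (0.0000,-1.0000,0.0000); lever o_n−o_1 = (2.0000,-2.0000,3.4641)
cross product → J_v[:, 1] = (-3.4641,0.0000,2.0000)
J_ω[:, 1] = z_1
entry J[0][1] = -3.4641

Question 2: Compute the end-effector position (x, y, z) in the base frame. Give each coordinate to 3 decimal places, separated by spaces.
6.000 -2.000 4.464

after link 1: o_1 = (4.0000, 0.0000, 1.0000)
after link 2: o_2 = (6.0000, -2.0000, 4.4641)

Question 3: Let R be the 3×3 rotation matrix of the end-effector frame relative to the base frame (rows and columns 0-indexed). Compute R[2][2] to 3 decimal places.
0.500

End-effector z-axis (col 2 of R) = (-0.8660,-0.0000,0.5000)
R[2][2] = 0.5000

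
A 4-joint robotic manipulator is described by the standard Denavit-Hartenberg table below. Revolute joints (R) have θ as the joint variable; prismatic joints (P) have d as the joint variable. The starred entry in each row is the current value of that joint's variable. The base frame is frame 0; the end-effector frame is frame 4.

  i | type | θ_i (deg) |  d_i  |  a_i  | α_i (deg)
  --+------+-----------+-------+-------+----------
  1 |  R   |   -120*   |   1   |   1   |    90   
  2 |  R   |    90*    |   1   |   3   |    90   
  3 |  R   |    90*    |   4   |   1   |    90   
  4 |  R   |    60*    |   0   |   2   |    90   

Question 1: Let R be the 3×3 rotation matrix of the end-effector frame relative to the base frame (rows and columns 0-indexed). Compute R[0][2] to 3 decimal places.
-0.500

End-effector z-axis (col 2 of R) = (-0.5000,0.8660,0.0000)
R[0][2] = -0.5000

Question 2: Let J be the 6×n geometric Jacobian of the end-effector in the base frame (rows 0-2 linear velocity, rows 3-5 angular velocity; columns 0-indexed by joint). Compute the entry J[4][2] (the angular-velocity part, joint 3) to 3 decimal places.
-0.866

axis z_2 = (-0.5000,-0.8660,-0.0000); lever o_n−o_2 = (-4.5981,-3.9641,0.0000)
cross product → J_v[:, 2] = (-0.0000,0.0000,-2.0000)
J_ω[:, 2] = z_2
entry J[4][2] = -0.8660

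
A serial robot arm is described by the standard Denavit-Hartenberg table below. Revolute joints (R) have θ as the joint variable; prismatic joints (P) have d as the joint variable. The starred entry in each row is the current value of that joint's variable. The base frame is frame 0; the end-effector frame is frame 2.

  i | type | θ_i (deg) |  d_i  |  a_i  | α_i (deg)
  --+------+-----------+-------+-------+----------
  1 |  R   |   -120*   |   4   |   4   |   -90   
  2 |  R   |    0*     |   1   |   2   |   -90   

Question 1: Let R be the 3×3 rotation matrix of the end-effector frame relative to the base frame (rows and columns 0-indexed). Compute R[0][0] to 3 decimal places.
-0.500

End-effector x-axis (col 0 of R) = (-0.5000,-0.8660,0.0000)
R[0][0] = -0.5000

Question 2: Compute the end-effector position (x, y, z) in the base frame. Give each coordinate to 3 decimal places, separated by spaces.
after link 1: o_1 = (-2.0000, -3.4641, 4.0000)
after link 2: o_2 = (-2.1340, -5.6962, 4.0000)

-2.134 -5.696 4.000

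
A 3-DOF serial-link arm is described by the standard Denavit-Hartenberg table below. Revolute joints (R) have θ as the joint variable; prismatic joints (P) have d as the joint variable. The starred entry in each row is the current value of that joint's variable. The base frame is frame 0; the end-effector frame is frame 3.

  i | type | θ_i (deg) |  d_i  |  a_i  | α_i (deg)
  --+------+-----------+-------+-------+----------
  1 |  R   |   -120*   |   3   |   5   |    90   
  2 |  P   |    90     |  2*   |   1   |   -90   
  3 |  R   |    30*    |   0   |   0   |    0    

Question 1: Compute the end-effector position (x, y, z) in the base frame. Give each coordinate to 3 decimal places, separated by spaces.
-4.232 -3.330 4.000

after link 1: o_1 = (-2.5000, -4.3301, 3.0000)
after link 2: o_2 = (-4.2321, -3.3301, 4.0000)
after link 3: o_3 = (-4.2321, -3.3301, 4.0000)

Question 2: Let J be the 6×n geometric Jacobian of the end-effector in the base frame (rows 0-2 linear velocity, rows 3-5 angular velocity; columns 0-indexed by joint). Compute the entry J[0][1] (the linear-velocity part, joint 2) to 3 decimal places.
prismatic axis z_1 = (-0.8660,0.5000,0.0000)
J_v[:, 1] = z_1; J_ω[:, 1] = (0,0,0)
entry J[0][1] = -0.8660

-0.866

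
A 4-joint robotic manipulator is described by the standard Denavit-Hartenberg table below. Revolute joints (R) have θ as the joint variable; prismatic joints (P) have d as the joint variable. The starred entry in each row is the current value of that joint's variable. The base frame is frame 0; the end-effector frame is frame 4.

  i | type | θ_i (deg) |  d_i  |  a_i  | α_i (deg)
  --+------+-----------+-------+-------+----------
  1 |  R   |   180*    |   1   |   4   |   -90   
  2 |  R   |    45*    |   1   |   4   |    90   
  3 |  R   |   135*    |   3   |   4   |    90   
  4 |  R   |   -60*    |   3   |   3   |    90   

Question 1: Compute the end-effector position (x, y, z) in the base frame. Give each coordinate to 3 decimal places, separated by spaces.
-5.863 -7.010 -0.294

after link 1: o_1 = (-4.0000, 0.0000, 1.0000)
after link 2: o_2 = (-6.8284, -1.0000, -1.8284)
after link 3: o_3 = (-6.9497, -3.8284, 2.2929)
after link 4: o_4 = (-5.8626, -7.0104, -0.2942)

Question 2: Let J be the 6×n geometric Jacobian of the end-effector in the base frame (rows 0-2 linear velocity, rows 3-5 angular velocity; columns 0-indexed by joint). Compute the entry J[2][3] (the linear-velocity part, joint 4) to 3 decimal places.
2.360

axis z_3 = (-0.5000,-0.7071,-0.5000); lever o_n−o_3 = (1.0871,-3.1820,-2.5871)
cross product → J_v[:, 3] = (0.2384,-1.8371,2.3597)
J_ω[:, 3] = z_3
entry J[2][3] = 2.3597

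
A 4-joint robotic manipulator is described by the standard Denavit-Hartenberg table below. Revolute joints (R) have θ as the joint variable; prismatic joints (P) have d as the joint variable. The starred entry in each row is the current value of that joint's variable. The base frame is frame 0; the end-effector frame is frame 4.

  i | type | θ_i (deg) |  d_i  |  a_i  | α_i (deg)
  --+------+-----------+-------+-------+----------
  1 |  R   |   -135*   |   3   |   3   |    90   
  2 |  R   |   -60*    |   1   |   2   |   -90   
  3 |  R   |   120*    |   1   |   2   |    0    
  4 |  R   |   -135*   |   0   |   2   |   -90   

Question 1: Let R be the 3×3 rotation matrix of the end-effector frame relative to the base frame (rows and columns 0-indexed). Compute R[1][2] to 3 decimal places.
End-effector z-axis (col 2 of R) = (0.5915,-0.7745,-0.2241)
R[1][2] = -0.7745

-0.775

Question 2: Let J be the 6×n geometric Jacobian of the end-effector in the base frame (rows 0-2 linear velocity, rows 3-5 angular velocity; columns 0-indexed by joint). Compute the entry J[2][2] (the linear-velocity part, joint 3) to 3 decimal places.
axis z_2 = (-0.6124,-0.6124,0.5000); lever o_n−o_2 = (-0.0831,-1.8006,-0.3070)
cross product → J_v[:, 2] = (1.0883,-0.2296,1.0517)
J_ω[:, 2] = z_2
entry J[2][2] = 1.0517

1.052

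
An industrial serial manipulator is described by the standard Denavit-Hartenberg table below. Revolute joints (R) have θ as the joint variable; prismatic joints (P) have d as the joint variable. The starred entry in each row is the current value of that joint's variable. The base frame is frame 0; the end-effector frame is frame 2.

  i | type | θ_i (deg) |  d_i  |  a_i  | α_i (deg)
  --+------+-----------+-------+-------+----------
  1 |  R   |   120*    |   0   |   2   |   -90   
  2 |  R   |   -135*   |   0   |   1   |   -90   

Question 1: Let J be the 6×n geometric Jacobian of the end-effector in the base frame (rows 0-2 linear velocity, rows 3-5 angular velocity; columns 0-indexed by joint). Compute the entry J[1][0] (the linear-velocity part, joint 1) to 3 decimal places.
-0.646

axis z_0 = ẑ; lever o_n−o_0 = (-0.6464,1.1197,0.7071)
cross product → J_v[:, 0] = (-1.1197,-0.6464,0.0000)
J_ω[:, 0] = z_0
entry J[1][0] = -0.6464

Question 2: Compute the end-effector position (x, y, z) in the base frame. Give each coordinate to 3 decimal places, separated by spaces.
-0.646 1.120 0.707

after link 1: o_1 = (-1.0000, 1.7321, 0.0000)
after link 2: o_2 = (-0.6464, 1.1197, 0.7071)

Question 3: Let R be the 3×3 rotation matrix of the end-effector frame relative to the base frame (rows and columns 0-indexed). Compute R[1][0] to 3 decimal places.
-0.612

End-effector x-axis (col 0 of R) = (0.3536,-0.6124,0.7071)
R[1][0] = -0.6124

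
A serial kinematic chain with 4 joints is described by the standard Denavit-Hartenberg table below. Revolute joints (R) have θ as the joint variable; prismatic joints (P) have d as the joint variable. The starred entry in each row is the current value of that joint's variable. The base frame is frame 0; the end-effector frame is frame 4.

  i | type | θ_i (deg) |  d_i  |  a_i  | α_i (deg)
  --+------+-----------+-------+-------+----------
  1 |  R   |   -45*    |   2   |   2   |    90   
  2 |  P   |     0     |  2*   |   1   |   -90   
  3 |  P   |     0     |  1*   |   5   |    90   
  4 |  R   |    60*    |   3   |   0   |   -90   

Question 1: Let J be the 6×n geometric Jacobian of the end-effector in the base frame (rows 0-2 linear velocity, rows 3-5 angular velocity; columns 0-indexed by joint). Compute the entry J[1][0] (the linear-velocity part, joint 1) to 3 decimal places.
2.121

axis z_0 = ẑ; lever o_n−o_0 = (2.1213,-9.1924,3.0000)
cross product → J_v[:, 0] = (9.1924,2.1213,-0.0000)
J_ω[:, 0] = z_0
entry J[1][0] = 2.1213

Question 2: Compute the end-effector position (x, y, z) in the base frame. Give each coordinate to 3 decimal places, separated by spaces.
after link 1: o_1 = (1.4142, -1.4142, 2.0000)
after link 2: o_2 = (0.7071, -3.5355, 2.0000)
after link 3: o_3 = (4.2426, -7.0711, 3.0000)
after link 4: o_4 = (2.1213, -9.1924, 3.0000)

2.121 -9.192 3.000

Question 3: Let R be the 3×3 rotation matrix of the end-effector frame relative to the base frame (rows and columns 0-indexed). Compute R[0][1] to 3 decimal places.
End-effector y-axis (col 1 of R) = (0.7071,0.7071,-0.0000)
R[0][1] = 0.7071

0.707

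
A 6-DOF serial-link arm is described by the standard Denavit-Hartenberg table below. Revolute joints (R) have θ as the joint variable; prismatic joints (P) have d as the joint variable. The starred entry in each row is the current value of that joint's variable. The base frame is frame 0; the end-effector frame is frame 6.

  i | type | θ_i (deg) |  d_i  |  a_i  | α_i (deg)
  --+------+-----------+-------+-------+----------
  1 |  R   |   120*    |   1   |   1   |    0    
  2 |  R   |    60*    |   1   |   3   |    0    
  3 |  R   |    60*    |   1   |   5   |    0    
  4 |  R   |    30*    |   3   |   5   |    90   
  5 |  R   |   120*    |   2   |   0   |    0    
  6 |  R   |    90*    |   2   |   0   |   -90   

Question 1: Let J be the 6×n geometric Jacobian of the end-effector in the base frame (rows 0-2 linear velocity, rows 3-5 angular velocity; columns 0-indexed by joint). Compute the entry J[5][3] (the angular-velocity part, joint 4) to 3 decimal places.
1.000

axis z_3 = (0.0000,0.0000,1.0000); lever o_n−o_3 = (-4.0000,-5.0000,3.0000)
cross product → J_v[:, 3] = (5.0000,-4.0000,0.0000)
J_ω[:, 3] = z_3
entry J[5][3] = 1.0000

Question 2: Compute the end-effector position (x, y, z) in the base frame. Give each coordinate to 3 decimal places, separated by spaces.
-10.000 -8.464 6.000

after link 1: o_1 = (-0.5000, 0.8660, 1.0000)
after link 2: o_2 = (-3.5000, 0.8660, 2.0000)
after link 3: o_3 = (-6.0000, -3.4641, 3.0000)
after link 4: o_4 = (-6.0000, -8.4641, 6.0000)
after link 5: o_5 = (-8.0000, -8.4641, 6.0000)
after link 6: o_6 = (-10.0000, -8.4641, 6.0000)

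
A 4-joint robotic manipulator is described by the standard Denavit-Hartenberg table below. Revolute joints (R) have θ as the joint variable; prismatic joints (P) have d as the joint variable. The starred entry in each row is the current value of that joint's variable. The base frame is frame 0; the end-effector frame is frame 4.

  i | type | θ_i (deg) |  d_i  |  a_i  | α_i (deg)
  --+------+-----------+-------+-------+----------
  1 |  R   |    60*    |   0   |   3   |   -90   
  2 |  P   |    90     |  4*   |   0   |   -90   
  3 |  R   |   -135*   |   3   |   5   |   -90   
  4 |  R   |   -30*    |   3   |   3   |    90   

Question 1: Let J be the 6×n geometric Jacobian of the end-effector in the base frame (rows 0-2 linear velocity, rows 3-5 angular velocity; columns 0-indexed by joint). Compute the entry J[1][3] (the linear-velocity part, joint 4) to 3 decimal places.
axis z_3 = (-0.6124,0.3536,-0.7071); lever o_n−o_3 = (-4.1781,0.6802,-0.2842)
cross product → J_v[:, 3] = (0.3805,2.7803,1.0607)
J_ω[:, 3] = z_3
entry J[1][3] = 2.7803

2.780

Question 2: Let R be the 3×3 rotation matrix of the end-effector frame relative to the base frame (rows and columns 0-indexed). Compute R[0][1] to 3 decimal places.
End-effector y-axis (col 1 of R) = (-0.6124,0.3536,-0.7071)
R[0][1] = -0.6124

-0.612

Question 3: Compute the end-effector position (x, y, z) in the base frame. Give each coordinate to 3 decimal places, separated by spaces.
after link 1: o_1 = (1.5000, 2.5981, 0.0000)
after link 2: o_2 = (-1.9641, 4.5981, 0.0000)
after link 3: o_3 = (-6.5260, 3.7678, 3.5355)
after link 4: o_4 = (-10.7041, 4.4479, 3.2513)

-10.704 4.448 3.251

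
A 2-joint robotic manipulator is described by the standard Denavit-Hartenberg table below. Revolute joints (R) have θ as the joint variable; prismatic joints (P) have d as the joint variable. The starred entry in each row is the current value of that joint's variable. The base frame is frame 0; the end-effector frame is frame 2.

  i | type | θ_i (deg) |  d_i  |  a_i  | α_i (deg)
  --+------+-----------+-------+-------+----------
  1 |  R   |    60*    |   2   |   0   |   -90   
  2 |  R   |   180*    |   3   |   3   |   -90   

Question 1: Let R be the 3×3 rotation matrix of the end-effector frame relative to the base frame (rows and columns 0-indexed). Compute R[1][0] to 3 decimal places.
End-effector x-axis (col 0 of R) = (-0.5000,-0.8660,-0.0000)
R[1][0] = -0.8660

-0.866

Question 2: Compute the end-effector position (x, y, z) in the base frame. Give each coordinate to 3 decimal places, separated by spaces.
-4.098 -1.098 2.000

after link 1: o_1 = (0.0000, 0.0000, 2.0000)
after link 2: o_2 = (-4.0981, -1.0981, 2.0000)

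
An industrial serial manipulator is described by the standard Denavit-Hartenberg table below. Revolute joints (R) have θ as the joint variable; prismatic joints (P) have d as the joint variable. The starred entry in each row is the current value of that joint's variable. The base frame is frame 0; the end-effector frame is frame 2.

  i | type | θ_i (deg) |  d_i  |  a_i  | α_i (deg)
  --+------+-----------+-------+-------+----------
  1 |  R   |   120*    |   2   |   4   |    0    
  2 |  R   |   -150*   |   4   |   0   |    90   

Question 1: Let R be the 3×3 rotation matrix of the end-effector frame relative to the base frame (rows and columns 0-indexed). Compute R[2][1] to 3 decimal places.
End-effector y-axis (col 1 of R) = (0.0000,0.0000,1.0000)
R[2][1] = 1.0000

1.000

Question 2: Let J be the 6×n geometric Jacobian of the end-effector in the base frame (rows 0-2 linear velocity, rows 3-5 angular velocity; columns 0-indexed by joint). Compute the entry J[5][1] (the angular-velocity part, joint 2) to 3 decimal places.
1.000

axis z_1 = (0.0000,0.0000,1.0000); lever o_n−o_1 = (0.0000,0.0000,4.0000)
cross product → J_v[:, 1] = (0.0000,0.0000,0.0000)
J_ω[:, 1] = z_1
entry J[5][1] = 1.0000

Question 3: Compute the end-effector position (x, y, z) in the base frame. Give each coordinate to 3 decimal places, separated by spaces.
-2.000 3.464 6.000

after link 1: o_1 = (-2.0000, 3.4641, 2.0000)
after link 2: o_2 = (-2.0000, 3.4641, 6.0000)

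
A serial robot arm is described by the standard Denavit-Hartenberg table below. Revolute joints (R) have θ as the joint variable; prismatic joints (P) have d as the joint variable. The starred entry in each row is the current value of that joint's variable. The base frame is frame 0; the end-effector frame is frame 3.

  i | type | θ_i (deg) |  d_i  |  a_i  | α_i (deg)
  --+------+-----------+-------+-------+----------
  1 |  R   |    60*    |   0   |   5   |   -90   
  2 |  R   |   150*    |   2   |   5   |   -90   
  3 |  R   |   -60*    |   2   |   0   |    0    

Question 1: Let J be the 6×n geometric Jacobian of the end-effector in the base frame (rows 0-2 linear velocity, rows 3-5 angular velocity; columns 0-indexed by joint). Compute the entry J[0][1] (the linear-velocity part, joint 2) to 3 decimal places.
-0.384

axis z_1 = (-0.8660,0.5000,0.0000); lever o_n−o_1 = (-4.3971,-3.6160,-0.7679)
cross product → J_v[:, 1] = (-0.3840,-0.6651,5.3301)
J_ω[:, 1] = z_1
entry J[0][1] = -0.3840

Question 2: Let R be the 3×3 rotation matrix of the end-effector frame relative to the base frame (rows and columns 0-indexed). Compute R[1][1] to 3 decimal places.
-0.900

End-effector y-axis (col 1 of R) = (0.0580,-0.8995,-0.4330)
R[1][1] = -0.8995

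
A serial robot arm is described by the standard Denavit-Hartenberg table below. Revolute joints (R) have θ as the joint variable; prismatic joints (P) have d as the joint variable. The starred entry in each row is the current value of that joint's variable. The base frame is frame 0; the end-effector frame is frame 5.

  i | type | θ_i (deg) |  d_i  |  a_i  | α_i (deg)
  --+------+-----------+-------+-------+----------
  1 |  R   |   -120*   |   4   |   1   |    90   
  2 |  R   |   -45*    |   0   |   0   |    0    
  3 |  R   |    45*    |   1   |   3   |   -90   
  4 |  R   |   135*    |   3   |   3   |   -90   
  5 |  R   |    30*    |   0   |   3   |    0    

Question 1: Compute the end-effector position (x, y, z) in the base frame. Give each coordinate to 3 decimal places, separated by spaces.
2.541 -1.515 5.500

after link 1: o_1 = (-0.5000, -0.8660, 4.0000)
after link 2: o_2 = (-0.5000, -0.8660, 4.0000)
after link 3: o_3 = (-2.8660, -2.9641, 4.0000)
after link 4: o_4 = (0.0318, -2.1876, 7.0000)
after link 5: o_5 = (2.5413, -1.5152, 5.5000)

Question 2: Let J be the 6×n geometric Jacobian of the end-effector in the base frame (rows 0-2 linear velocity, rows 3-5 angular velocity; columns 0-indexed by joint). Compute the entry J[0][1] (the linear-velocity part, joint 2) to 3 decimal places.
axis z_1 = (-0.8660,0.5000,0.0000); lever o_n−o_1 = (3.0413,-0.6492,1.5000)
cross product → J_v[:, 1] = (0.7500,1.2990,-0.9584)
J_ω[:, 1] = z_1
entry J[0][1] = 0.7500

0.750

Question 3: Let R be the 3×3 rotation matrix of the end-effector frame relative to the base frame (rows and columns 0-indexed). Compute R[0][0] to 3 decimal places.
End-effector x-axis (col 0 of R) = (0.8365,0.2241,-0.5000)
R[0][0] = 0.8365

0.837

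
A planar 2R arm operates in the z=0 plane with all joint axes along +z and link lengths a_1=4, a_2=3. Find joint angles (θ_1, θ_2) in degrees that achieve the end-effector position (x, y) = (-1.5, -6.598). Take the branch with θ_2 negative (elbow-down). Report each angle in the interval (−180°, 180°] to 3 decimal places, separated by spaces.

cos θ_2 = (45.7836−4²−3²)/(2·4·3) = 0.8660; θ_2 = -30.0048° (elbow-down)
β = atan2(-6.5980,-1.5000) = -102.8080°; ψ = atan2(-1.5002,6.5980) = -12.8099°
θ_1 = β − ψ = -89.9981°

-89.998 -30.005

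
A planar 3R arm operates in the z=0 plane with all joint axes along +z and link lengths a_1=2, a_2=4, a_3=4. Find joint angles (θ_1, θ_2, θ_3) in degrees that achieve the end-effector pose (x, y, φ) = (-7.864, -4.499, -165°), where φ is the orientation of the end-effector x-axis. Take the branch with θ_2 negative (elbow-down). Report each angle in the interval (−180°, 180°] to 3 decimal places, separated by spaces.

wrist centre = target − a_3·(cos φ, sin φ) = (-4.0003, -3.4637)
cos θ_2 = (27.9998−2²−4²)/(2·2·4) = 0.5000; θ_2 = -60.0010° (elbow-down)
β = atan2(-3.4637,-4.0003) = -139.1118°; ψ = atan2(-3.4641,3.9999) = -40.8941°
θ_1 = β − ψ = -98.2177°
θ_3 = φ − θ_1 − θ_2 = -6.7813° (wrapped to (-180°,180°])

-98.218 -60.001 -6.781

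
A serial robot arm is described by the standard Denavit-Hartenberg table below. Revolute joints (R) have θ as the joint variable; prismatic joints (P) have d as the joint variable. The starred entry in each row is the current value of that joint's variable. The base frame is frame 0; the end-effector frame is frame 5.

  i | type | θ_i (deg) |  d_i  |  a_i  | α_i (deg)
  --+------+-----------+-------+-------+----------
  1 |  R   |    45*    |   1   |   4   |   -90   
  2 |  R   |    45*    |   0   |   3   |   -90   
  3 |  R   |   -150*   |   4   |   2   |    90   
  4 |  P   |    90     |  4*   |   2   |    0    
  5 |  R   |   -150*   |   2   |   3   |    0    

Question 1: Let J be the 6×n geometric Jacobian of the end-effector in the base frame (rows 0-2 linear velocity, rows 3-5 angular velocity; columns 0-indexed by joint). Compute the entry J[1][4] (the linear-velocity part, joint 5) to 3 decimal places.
-0.956

axis z_4 = (0.3624,-0.8624,0.3536); lever o_n−o_4 = (0.8439,-0.5449,3.4628)
cross product → J_v[:, 4] = (-2.7936,-0.9564,0.5303)
J_ω[:, 4] = z_4
entry J[1][4] = -0.9564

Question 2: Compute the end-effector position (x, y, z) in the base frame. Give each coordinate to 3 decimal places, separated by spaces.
2.049 -2.825 0.738

after link 1: o_1 = (2.8284, 2.8284, 1.0000)
after link 2: o_2 = (4.3284, 4.3284, -1.1213)
after link 3: o_3 = (0.7553, 2.1695, -2.7250)
after link 4: o_4 = (1.2048, -2.2800, -2.7250)
after link 5: o_5 = (2.0487, -2.8249, 0.7378)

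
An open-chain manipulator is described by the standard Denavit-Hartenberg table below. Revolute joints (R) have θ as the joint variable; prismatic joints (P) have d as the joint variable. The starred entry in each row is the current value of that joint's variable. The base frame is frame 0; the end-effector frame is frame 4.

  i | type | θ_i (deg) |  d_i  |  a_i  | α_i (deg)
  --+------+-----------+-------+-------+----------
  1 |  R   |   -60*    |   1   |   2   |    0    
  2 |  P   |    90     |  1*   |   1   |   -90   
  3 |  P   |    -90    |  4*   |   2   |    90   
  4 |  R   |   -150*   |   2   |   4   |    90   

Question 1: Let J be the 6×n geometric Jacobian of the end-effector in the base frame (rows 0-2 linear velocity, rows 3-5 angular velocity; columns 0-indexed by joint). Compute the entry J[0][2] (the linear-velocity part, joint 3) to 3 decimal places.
prismatic axis z_2 = (-0.5000,0.8660,0.0000)
J_v[:, 2] = z_2; J_ω[:, 2] = (0,0,0)
entry J[0][2] = -0.5000

-0.500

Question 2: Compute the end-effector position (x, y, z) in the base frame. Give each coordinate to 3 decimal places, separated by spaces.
-0.866 -0.500 0.536

after link 1: o_1 = (1.0000, -1.7321, 1.0000)
after link 2: o_2 = (1.8660, -1.2321, 2.0000)
after link 3: o_3 = (-0.1340, 2.2321, 4.0000)
after link 4: o_4 = (-0.8660, -0.5000, 0.5359)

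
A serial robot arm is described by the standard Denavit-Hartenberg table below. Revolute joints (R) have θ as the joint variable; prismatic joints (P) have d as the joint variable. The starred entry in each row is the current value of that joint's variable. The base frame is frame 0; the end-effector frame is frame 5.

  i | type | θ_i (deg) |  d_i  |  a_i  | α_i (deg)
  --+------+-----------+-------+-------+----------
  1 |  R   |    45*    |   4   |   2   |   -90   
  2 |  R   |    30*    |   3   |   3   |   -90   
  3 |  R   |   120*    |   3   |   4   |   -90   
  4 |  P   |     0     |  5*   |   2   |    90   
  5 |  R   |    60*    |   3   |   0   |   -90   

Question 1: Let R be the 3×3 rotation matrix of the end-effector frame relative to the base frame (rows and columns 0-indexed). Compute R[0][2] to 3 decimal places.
End-effector z-axis (col 2 of R) = (-0.7071,0.7071,0.0000)
R[0][2] = -0.7071

-0.707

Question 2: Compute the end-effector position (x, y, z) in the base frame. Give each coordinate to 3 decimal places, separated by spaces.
-3.574 -3.144 0.969

after link 1: o_1 = (1.4142, 1.4142, 4.0000)
after link 2: o_2 = (1.1300, 5.3727, 2.5000)
after link 3: o_3 = (1.2941, 0.6378, 0.9019)
after link 4: o_4 = (-2.5129, -2.0832, 3.5670)
after link 5: o_5 = (-3.5736, -3.1439, 0.9689)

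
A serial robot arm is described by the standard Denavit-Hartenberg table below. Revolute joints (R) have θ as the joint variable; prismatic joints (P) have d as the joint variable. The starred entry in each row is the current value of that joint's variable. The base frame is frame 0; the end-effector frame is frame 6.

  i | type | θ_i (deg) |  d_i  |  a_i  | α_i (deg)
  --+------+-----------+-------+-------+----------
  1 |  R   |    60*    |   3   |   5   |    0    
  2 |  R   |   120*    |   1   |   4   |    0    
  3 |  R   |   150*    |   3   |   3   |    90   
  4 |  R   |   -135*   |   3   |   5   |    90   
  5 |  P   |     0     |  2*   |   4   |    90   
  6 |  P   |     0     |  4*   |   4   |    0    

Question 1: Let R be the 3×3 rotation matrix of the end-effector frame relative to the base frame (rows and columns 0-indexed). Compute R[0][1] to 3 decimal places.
-0.612

End-effector y-axis (col 1 of R) = (-0.6124,0.3536,0.7071)
R[0][1] = -0.6124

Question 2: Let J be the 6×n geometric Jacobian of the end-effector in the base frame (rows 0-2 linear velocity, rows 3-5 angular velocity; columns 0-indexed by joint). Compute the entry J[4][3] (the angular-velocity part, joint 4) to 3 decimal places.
-0.866

axis z_3 = (-0.5000,-0.8660,0.0000); lever o_n−o_3 = (-8.6856,6.1693,-7.7782)
cross product → J_v[:, 3] = (6.7361,-3.8891,-10.6066)
J_ω[:, 3] = z_3
entry J[4][3] = -0.8660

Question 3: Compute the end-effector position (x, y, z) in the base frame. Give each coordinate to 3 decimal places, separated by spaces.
after link 1: o_1 = (2.5000, 4.3301, 3.0000)
after link 2: o_2 = (-1.5000, 4.3301, 4.0000)
after link 3: o_3 = (1.0981, 2.8301, 7.0000)
after link 4: o_4 = (-3.4638, 1.9998, 3.4645)
after link 5: o_5 = (-7.1380, 4.1211, 2.0503)
after link 6: o_6 = (-7.5875, 8.9995, -0.7782)

-7.588 8.999 -0.778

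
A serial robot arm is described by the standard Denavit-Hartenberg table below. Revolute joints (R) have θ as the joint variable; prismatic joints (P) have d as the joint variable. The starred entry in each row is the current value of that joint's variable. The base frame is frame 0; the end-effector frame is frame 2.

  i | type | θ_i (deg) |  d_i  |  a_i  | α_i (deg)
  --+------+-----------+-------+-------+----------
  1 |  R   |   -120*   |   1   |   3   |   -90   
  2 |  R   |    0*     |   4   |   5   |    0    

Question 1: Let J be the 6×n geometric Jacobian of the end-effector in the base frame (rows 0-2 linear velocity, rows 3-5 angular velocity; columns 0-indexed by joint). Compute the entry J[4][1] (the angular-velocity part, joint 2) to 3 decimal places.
-0.500

axis z_1 = (0.8660,-0.5000,0.0000); lever o_n−o_1 = (0.9641,-6.3301,0.0000)
cross product → J_v[:, 1] = (0.0000,-0.0000,-5.0000)
J_ω[:, 1] = z_1
entry J[4][1] = -0.5000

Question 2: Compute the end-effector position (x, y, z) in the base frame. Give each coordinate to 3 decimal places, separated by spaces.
after link 1: o_1 = (-1.5000, -2.5981, 1.0000)
after link 2: o_2 = (-0.5359, -8.9282, 1.0000)

-0.536 -8.928 1.000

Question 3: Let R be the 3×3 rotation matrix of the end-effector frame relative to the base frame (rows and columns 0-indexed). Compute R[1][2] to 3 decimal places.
End-effector z-axis (col 2 of R) = (0.8660,-0.5000,0.0000)
R[1][2] = -0.5000

-0.500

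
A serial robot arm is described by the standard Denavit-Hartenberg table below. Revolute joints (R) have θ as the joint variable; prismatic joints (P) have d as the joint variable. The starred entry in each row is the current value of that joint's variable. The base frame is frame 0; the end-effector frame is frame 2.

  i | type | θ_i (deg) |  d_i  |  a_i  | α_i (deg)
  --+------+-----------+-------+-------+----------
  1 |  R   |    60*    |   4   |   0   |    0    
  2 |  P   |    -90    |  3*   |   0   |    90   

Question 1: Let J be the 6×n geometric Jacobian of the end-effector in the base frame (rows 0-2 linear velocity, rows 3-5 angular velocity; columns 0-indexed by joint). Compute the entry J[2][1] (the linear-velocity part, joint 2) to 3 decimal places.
1.000

prismatic axis z_1 = (0.0000,0.0000,1.0000)
J_v[:, 1] = z_1; J_ω[:, 1] = (0,0,0)
entry J[2][1] = 1.0000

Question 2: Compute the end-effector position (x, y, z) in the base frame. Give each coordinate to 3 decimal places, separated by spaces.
after link 1: o_1 = (0.0000, 0.0000, 4.0000)
after link 2: o_2 = (0.0000, 0.0000, 7.0000)

0.000 0.000 7.000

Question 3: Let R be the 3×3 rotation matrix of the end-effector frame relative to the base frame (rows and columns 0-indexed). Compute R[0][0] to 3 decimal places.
0.866

End-effector x-axis (col 0 of R) = (0.8660,-0.5000,0.0000)
R[0][0] = 0.8660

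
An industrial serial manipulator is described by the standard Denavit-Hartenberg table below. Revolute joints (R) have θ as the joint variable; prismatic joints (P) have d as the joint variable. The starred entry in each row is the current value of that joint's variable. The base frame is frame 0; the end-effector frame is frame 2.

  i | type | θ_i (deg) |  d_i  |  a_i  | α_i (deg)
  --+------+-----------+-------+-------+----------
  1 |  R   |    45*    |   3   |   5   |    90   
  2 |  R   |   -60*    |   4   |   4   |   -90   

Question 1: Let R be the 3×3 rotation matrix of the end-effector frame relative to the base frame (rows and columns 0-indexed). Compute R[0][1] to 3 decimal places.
End-effector y-axis (col 1 of R) = (-0.7071,0.7071,-0.0000)
R[0][1] = -0.7071

-0.707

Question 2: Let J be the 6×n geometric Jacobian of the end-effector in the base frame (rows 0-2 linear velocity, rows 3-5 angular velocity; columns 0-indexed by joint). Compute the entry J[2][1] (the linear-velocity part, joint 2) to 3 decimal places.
axis z_1 = (0.7071,-0.7071,0.0000); lever o_n−o_1 = (4.2426,-1.4142,-3.4641)
cross product → J_v[:, 1] = (2.4495,2.4495,2.0000)
J_ω[:, 1] = z_1
entry J[2][1] = 2.0000

2.000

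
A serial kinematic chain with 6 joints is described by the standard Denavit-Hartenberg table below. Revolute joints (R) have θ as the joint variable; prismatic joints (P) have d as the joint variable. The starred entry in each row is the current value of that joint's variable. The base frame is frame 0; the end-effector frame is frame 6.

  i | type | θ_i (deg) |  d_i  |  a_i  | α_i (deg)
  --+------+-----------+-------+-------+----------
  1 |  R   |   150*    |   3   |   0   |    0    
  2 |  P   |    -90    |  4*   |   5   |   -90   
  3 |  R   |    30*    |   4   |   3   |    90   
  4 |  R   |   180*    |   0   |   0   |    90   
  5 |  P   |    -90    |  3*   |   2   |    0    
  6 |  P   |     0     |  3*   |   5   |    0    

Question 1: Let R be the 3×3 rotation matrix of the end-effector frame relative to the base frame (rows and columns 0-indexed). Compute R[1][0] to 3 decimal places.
End-effector x-axis (col 0 of R) = (-0.2500,-0.4330,-0.8660)
R[1][0] = -0.4330

-0.433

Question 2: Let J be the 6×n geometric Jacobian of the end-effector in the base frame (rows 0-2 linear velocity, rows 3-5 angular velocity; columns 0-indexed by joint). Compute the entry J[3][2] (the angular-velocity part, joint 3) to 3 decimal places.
-0.866

axis z_2 = (-0.8660,0.5000,0.0000); lever o_n−o_2 = (-9.1112,4.2189,-7.5622)
cross product → J_v[:, 2] = (-3.7811,-6.5490,0.9019)
J_ω[:, 2] = z_2
entry J[3][2] = -0.8660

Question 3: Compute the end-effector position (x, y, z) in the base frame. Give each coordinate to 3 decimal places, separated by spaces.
after link 1: o_1 = (0.0000, 0.0000, 3.0000)
after link 2: o_2 = (2.5000, 4.3301, 7.0000)
after link 3: o_3 = (0.3349, 8.5801, 5.5000)
after link 4: o_4 = (0.3349, 8.5801, 5.5000)
after link 5: o_5 = (-2.7631, 9.2141, 3.7679)
after link 6: o_6 = (-6.6112, 8.5490, -0.5622)

-6.611 8.549 -0.562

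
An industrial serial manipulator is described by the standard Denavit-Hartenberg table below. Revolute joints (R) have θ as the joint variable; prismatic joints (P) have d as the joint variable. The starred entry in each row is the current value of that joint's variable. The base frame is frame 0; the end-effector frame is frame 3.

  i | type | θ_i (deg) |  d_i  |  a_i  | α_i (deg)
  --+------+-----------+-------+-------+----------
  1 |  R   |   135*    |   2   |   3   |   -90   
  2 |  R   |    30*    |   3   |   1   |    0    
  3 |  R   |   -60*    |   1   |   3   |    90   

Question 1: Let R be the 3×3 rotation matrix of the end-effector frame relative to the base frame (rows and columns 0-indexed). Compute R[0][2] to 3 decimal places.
End-effector z-axis (col 2 of R) = (0.3536,-0.3536,0.8660)
R[0][2] = 0.3536

0.354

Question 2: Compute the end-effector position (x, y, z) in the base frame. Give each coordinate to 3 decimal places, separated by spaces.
-7.399 1.742 3.000

after link 1: o_1 = (-2.1213, 2.1213, 2.0000)
after link 2: o_2 = (-4.8550, 0.6124, 1.5000)
after link 3: o_3 = (-7.3992, 1.7424, 3.0000)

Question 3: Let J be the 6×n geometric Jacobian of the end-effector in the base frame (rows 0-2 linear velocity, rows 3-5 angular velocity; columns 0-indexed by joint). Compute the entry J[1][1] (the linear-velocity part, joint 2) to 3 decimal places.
0.707

axis z_1 = (-0.7071,-0.7071,0.0000); lever o_n−o_1 = (-5.2779,-0.3789,1.0000)
cross product → J_v[:, 1] = (-0.7071,0.7071,-3.4641)
J_ω[:, 1] = z_1
entry J[1][1] = 0.7071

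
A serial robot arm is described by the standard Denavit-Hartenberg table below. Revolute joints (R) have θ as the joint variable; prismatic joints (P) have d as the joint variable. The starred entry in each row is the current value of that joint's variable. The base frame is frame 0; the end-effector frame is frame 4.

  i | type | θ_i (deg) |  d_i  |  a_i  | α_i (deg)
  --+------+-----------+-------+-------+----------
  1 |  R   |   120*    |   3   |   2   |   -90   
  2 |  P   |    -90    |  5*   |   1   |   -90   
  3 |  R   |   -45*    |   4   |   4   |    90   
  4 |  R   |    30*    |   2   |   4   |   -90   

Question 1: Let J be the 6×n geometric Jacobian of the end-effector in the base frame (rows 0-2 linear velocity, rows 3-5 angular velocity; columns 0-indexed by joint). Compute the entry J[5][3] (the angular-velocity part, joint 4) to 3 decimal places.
axis z_3 = (-0.6124,-0.3536,-0.7071); lever o_n−o_3 = (-4.3461,-0.1998,1.0353)
cross product → J_v[:, 3] = (-0.5073,3.7071,-1.4142)
J_ω[:, 3] = z_3
entry J[5][3] = -0.7071

-0.707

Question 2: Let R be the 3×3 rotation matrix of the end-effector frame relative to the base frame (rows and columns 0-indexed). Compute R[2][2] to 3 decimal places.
End-effector z-axis (col 2 of R) = (-0.1268,0.9268,-0.3536)
R[2][2] = -0.3536

-0.354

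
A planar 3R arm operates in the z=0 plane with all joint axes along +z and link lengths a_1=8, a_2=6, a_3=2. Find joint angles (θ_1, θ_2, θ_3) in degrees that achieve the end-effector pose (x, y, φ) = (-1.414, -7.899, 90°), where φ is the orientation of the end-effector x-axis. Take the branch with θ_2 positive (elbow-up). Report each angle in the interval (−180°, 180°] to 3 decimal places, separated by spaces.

-135.001 90.006 134.995

wrist centre = target − a_3·(cos φ, sin φ) = (-1.4140, -9.8990)
cos θ_2 = (99.9896−8²−6²)/(2·8·6) = -0.0001; θ_2 = 90.0062° (elbow-up)
β = atan2(-9.8990,-1.4140) = -98.1293°; ψ = atan2(6.0000,7.9993) = 36.8721°
θ_1 = β − ψ = -135.0014°
θ_3 = φ − θ_1 − θ_2 = 134.9952° (wrapped to (-180°,180°])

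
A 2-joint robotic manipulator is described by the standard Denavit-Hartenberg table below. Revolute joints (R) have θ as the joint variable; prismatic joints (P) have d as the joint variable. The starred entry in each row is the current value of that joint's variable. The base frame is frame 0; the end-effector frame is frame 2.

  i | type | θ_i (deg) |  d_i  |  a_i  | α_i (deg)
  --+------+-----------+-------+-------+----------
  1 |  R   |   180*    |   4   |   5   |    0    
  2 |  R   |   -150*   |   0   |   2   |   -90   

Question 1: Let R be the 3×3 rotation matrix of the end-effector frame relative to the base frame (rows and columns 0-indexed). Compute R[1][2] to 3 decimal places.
End-effector z-axis (col 2 of R) = (-0.5000,0.8660,0.0000)
R[1][2] = 0.8660

0.866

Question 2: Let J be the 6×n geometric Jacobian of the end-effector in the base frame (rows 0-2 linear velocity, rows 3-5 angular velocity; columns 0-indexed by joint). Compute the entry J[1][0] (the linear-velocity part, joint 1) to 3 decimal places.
axis z_0 = ẑ; lever o_n−o_0 = (-3.2679,1.0000,4.0000)
cross product → J_v[:, 0] = (-1.0000,-3.2679,0.0000)
J_ω[:, 0] = z_0
entry J[1][0] = -3.2679

-3.268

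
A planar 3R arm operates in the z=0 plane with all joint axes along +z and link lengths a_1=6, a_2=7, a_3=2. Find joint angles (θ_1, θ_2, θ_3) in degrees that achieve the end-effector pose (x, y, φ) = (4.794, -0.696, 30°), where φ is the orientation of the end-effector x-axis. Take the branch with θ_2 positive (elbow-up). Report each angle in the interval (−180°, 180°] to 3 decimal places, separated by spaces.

wrist centre = target − a_3·(cos φ, sin φ) = (3.0619, -1.6960)
cos θ_2 = (12.2519−6²−7²)/(2·6·7) = -0.8660; θ_2 = 150.0026° (elbow-up)
β = atan2(-1.6960,3.0619) = -28.9819°; ψ = atan2(3.4997,-0.0623) = 91.0205°
θ_1 = β − ψ = -120.0023°
θ_3 = φ − θ_1 − θ_2 = -0.0003° (wrapped to (-180°,180°])

-120.002 150.003 -0.000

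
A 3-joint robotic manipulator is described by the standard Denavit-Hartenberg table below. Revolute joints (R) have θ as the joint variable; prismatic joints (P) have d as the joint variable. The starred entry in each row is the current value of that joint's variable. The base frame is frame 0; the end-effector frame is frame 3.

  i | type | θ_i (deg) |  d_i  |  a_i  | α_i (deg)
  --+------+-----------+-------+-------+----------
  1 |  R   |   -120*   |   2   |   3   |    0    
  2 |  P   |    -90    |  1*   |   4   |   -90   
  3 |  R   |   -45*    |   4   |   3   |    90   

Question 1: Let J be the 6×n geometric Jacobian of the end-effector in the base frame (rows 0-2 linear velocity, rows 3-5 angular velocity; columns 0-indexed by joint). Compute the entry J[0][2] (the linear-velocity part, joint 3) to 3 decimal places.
axis z_2 = (-0.5000,-0.8660,0.0000); lever o_n−o_2 = (-3.8371,-2.4034,2.1213)
cross product → J_v[:, 2] = (-1.8371,1.0607,-2.1213)
J_ω[:, 2] = z_2
entry J[0][2] = -1.8371

-1.837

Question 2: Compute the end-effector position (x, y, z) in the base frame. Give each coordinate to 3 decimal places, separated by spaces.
-8.801 -3.002 5.121

after link 1: o_1 = (-1.5000, -2.5981, 2.0000)
after link 2: o_2 = (-4.9641, -0.5981, 3.0000)
after link 3: o_3 = (-8.8012, -3.0015, 5.1213)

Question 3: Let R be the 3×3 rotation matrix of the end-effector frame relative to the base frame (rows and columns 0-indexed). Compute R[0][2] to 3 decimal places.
End-effector z-axis (col 2 of R) = (0.6124,-0.3536,0.7071)
R[0][2] = 0.6124

0.612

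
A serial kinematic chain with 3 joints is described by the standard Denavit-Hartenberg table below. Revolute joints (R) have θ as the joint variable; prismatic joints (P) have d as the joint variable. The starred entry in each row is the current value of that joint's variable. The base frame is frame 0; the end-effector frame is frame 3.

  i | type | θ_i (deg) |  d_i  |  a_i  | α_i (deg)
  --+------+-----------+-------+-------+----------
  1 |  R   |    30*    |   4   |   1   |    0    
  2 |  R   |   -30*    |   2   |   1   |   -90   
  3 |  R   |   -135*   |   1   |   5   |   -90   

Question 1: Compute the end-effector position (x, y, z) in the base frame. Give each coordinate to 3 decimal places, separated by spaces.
after link 1: o_1 = (0.8660, 0.5000, 4.0000)
after link 2: o_2 = (1.8660, 0.5000, 6.0000)
after link 3: o_3 = (-1.6695, 1.5000, 9.5355)

-1.670 1.500 9.536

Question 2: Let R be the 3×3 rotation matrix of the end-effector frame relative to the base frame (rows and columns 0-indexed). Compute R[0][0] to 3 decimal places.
End-effector x-axis (col 0 of R) = (-0.7071,-0.0000,0.7071)
R[0][0] = -0.7071

-0.707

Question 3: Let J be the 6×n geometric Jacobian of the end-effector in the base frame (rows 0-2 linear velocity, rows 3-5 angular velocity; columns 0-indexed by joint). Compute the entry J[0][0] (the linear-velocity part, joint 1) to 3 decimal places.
axis z_0 = ẑ; lever o_n−o_0 = (-1.6695,1.5000,9.5355)
cross product → J_v[:, 0] = (-1.5000,-1.6695,0.0000)
J_ω[:, 0] = z_0
entry J[0][0] = -1.5000

-1.500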